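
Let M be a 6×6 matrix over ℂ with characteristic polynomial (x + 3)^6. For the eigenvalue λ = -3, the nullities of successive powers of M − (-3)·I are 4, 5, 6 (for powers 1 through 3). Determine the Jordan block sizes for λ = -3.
Block sizes for λ = -3: [3, 1, 1, 1]

From the dimensions of kernels of powers, the number of Jordan blocks of size at least j is d_j − d_{j−1} where d_j = dim ker(N^j) (with d_0 = 0). Computing the differences gives [4, 1, 1].
The number of blocks of size exactly k is (#blocks of size ≥ k) − (#blocks of size ≥ k + 1), so the partition is: 3 block(s) of size 1, 1 block(s) of size 3.
In nonincreasing order the block sizes are [3, 1, 1, 1].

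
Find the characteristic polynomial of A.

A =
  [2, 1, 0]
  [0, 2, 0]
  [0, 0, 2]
x^3 - 6*x^2 + 12*x - 8

Expanding det(x·I − A) (e.g. by cofactor expansion or by noting that A is similar to its Jordan form J, which has the same characteristic polynomial as A) gives
  χ_A(x) = x^3 - 6*x^2 + 12*x - 8
which factors as (x - 2)^3. The eigenvalues (with algebraic multiplicities) are λ = 2 with multiplicity 3.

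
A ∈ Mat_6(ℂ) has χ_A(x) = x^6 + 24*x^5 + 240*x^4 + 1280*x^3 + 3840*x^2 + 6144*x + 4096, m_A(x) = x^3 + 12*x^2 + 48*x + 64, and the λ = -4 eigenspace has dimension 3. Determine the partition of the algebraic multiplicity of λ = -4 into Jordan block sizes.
Block sizes for λ = -4: [3, 2, 1]

Step 1 — from the characteristic polynomial, algebraic multiplicity of λ = -4 is 6. From dim ker(A − (-4)·I) = 3, there are exactly 3 Jordan blocks for λ = -4.
Step 2 — from the minimal polynomial, the factor (x + 4)^3 tells us the largest block for λ = -4 has size 3.
Step 3 — with total size 6, 3 blocks, and largest block 3, the block sizes (in nonincreasing order) are [3, 2, 1].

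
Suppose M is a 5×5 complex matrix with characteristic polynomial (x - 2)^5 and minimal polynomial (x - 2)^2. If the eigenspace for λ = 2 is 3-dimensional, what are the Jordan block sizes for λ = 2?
Block sizes for λ = 2: [2, 2, 1]

Step 1 — from the characteristic polynomial, algebraic multiplicity of λ = 2 is 5. From dim ker(M − (2)·I) = 3, there are exactly 3 Jordan blocks for λ = 2.
Step 2 — from the minimal polynomial, the factor (x − 2)^2 tells us the largest block for λ = 2 has size 2.
Step 3 — with total size 5, 3 blocks, and largest block 2, the block sizes (in nonincreasing order) are [2, 2, 1].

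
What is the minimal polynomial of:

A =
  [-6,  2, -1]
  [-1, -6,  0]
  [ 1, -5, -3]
x^3 + 15*x^2 + 75*x + 125

The characteristic polynomial is χ_A(x) = (x + 5)^3, so the eigenvalues are known. The minimal polynomial is
  m_A(x) = Π_λ (x − λ)^{k_λ}
where k_λ is the size of the *largest* Jordan block for λ (equivalently, the smallest k with (A − λI)^k v = 0 for every generalised eigenvector v of λ).

  λ = -5: largest Jordan block has size 3, contributing (x + 5)^3

So m_A(x) = (x + 5)^3 = x^3 + 15*x^2 + 75*x + 125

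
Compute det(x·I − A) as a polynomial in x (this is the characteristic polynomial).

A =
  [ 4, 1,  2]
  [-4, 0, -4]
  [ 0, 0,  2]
x^3 - 6*x^2 + 12*x - 8

Expanding det(x·I − A) (e.g. by cofactor expansion or by noting that A is similar to its Jordan form J, which has the same characteristic polynomial as A) gives
  χ_A(x) = x^3 - 6*x^2 + 12*x - 8
which factors as (x - 2)^3. The eigenvalues (with algebraic multiplicities) are λ = 2 with multiplicity 3.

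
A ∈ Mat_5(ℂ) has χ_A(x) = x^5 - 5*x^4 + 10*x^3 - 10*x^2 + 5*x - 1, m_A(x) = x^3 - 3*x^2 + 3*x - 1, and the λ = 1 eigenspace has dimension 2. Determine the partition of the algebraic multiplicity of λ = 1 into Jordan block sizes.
Block sizes for λ = 1: [3, 2]

Step 1 — from the characteristic polynomial, algebraic multiplicity of λ = 1 is 5. From dim ker(A − (1)·I) = 2, there are exactly 2 Jordan blocks for λ = 1.
Step 2 — from the minimal polynomial, the factor (x − 1)^3 tells us the largest block for λ = 1 has size 3.
Step 3 — with total size 5, 2 blocks, and largest block 3, the block sizes (in nonincreasing order) are [3, 2].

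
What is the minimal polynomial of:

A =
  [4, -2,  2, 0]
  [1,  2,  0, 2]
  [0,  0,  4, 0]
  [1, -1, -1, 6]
x^3 - 12*x^2 + 48*x - 64

The characteristic polynomial is χ_A(x) = (x - 4)^4, so the eigenvalues are known. The minimal polynomial is
  m_A(x) = Π_λ (x − λ)^{k_λ}
where k_λ is the size of the *largest* Jordan block for λ (equivalently, the smallest k with (A − λI)^k v = 0 for every generalised eigenvector v of λ).

  λ = 4: largest Jordan block has size 3, contributing (x − 4)^3

So m_A(x) = (x - 4)^3 = x^3 - 12*x^2 + 48*x - 64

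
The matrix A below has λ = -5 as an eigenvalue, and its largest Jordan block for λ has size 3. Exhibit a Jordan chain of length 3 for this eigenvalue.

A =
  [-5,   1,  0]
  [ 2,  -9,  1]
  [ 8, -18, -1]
A Jordan chain for λ = -5 of length 3:
v_1 = (2, 0, -4)ᵀ
v_2 = (0, 2, 8)ᵀ
v_3 = (1, 0, 0)ᵀ

Let N = A − (-5)·I. We want v_3 with N^3 v_3 = 0 but N^2 v_3 ≠ 0; then v_{j-1} := N · v_j for j = 3, …, 2.

Pick v_3 = (1, 0, 0)ᵀ.
Then v_2 = N · v_3 = (0, 2, 8)ᵀ.
Then v_1 = N · v_2 = (2, 0, -4)ᵀ.

Sanity check: (A − (-5)·I) v_1 = (0, 0, 0)ᵀ = 0. ✓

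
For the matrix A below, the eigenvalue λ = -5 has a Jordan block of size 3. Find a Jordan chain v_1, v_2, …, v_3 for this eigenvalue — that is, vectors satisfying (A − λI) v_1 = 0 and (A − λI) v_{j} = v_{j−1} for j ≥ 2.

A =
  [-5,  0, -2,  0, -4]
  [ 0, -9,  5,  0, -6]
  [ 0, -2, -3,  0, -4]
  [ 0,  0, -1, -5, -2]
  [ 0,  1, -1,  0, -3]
A Jordan chain for λ = -5 of length 3:
v_1 = (0, -4, -2, 0, 1)ᵀ
v_2 = (-2, 5, 2, -1, -1)ᵀ
v_3 = (0, 0, 1, 0, 0)ᵀ

Let N = A − (-5)·I. We want v_3 with N^3 v_3 = 0 but N^2 v_3 ≠ 0; then v_{j-1} := N · v_j for j = 3, …, 2.

Pick v_3 = (0, 0, 1, 0, 0)ᵀ.
Then v_2 = N · v_3 = (-2, 5, 2, -1, -1)ᵀ.
Then v_1 = N · v_2 = (0, -4, -2, 0, 1)ᵀ.

Sanity check: (A − (-5)·I) v_1 = (0, 0, 0, 0, 0)ᵀ = 0. ✓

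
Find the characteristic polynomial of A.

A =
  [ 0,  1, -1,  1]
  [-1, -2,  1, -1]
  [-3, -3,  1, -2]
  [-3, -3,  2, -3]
x^4 + 4*x^3 + 6*x^2 + 4*x + 1

Expanding det(x·I − A) (e.g. by cofactor expansion or by noting that A is similar to its Jordan form J, which has the same characteristic polynomial as A) gives
  χ_A(x) = x^4 + 4*x^3 + 6*x^2 + 4*x + 1
which factors as (x + 1)^4. The eigenvalues (with algebraic multiplicities) are λ = -1 with multiplicity 4.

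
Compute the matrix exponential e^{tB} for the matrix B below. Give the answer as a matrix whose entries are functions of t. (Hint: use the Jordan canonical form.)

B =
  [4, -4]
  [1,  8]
e^{tB} =
  [-2*t*exp(6*t) + exp(6*t), -4*t*exp(6*t)]
  [t*exp(6*t), 2*t*exp(6*t) + exp(6*t)]

Strategy: write B = P · J · P⁻¹ where J is a Jordan canonical form, so e^{tB} = P · e^{tJ} · P⁻¹, and e^{tJ} can be computed block-by-block.

B has Jordan form
J =
  [6, 1]
  [0, 6]
(up to reordering of blocks).

Per-block formulas:
  For a 2×2 Jordan block J_2(6): exp(t · J_2(6)) = e^(6t)·(I + t·N), where N is the 2×2 nilpotent shift.

After assembling e^{tJ} and conjugating by P, we get:

e^{tB} =
  [-2*t*exp(6*t) + exp(6*t), -4*t*exp(6*t)]
  [t*exp(6*t), 2*t*exp(6*t) + exp(6*t)]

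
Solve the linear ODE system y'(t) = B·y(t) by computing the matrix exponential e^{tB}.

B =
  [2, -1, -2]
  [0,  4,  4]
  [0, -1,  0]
e^{tB} =
  [exp(2*t), -t*exp(2*t), -2*t*exp(2*t)]
  [0, 2*t*exp(2*t) + exp(2*t), 4*t*exp(2*t)]
  [0, -t*exp(2*t), -2*t*exp(2*t) + exp(2*t)]

Strategy: write B = P · J · P⁻¹ where J is a Jordan canonical form, so e^{tB} = P · e^{tJ} · P⁻¹, and e^{tJ} can be computed block-by-block.

B has Jordan form
J =
  [2, 1, 0]
  [0, 2, 0]
  [0, 0, 2]
(up to reordering of blocks).

Per-block formulas:
  For a 2×2 Jordan block J_2(2): exp(t · J_2(2)) = e^(2t)·(I + t·N), where N is the 2×2 nilpotent shift.
  For a 1×1 block at λ = 2: exp(t · [2]) = [e^(2t)].

After assembling e^{tJ} and conjugating by P, we get:

e^{tB} =
  [exp(2*t), -t*exp(2*t), -2*t*exp(2*t)]
  [0, 2*t*exp(2*t) + exp(2*t), 4*t*exp(2*t)]
  [0, -t*exp(2*t), -2*t*exp(2*t) + exp(2*t)]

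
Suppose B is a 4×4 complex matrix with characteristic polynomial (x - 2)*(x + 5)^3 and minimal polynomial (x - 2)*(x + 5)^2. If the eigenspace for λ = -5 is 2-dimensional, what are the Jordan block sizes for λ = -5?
Block sizes for λ = -5: [2, 1]

Step 1 — from the characteristic polynomial, algebraic multiplicity of λ = -5 is 3. From dim ker(B − (-5)·I) = 2, there are exactly 2 Jordan blocks for λ = -5.
Step 2 — from the minimal polynomial, the factor (x + 5)^2 tells us the largest block for λ = -5 has size 2.
Step 3 — with total size 3, 2 blocks, and largest block 2, the block sizes (in nonincreasing order) are [2, 1].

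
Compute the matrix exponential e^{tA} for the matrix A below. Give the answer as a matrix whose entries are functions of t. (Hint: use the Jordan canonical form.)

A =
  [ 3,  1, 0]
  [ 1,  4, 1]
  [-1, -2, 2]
e^{tA} =
  [t^2*exp(3*t)/2 + exp(3*t), t^2*exp(3*t)/2 + t*exp(3*t), t^2*exp(3*t)/2]
  [t*exp(3*t), t*exp(3*t) + exp(3*t), t*exp(3*t)]
  [-t^2*exp(3*t)/2 - t*exp(3*t), -t^2*exp(3*t)/2 - 2*t*exp(3*t), -t^2*exp(3*t)/2 - t*exp(3*t) + exp(3*t)]

Strategy: write A = P · J · P⁻¹ where J is a Jordan canonical form, so e^{tA} = P · e^{tJ} · P⁻¹, and e^{tJ} can be computed block-by-block.

A has Jordan form
J =
  [3, 1, 0]
  [0, 3, 1]
  [0, 0, 3]
(up to reordering of blocks).

Per-block formulas:
  For a 3×3 Jordan block J_3(3): exp(t · J_3(3)) = e^(3t)·(I + t·N + (t^2/2)·N^2), where N is the 3×3 nilpotent shift.

After assembling e^{tJ} and conjugating by P, we get:

e^{tA} =
  [t^2*exp(3*t)/2 + exp(3*t), t^2*exp(3*t)/2 + t*exp(3*t), t^2*exp(3*t)/2]
  [t*exp(3*t), t*exp(3*t) + exp(3*t), t*exp(3*t)]
  [-t^2*exp(3*t)/2 - t*exp(3*t), -t^2*exp(3*t)/2 - 2*t*exp(3*t), -t^2*exp(3*t)/2 - t*exp(3*t) + exp(3*t)]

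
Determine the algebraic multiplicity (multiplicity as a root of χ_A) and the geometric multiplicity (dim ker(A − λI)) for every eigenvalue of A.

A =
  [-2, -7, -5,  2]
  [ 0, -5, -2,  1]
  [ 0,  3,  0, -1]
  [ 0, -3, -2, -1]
λ = -2: alg = 4, geom = 2

Step 1 — factor the characteristic polynomial to read off the algebraic multiplicities:
  χ_A(x) = (x + 2)^4

Step 2 — compute geometric multiplicities via the rank-nullity identity g(λ) = n − rank(A − λI):
  rank(A − (-2)·I) = 2, so dim ker(A − (-2)·I) = n − 2 = 2

Summary:
  λ = -2: algebraic multiplicity = 4, geometric multiplicity = 2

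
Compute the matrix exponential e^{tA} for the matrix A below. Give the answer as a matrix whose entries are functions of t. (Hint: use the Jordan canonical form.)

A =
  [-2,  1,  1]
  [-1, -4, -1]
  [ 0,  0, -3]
e^{tA} =
  [t*exp(-3*t) + exp(-3*t), t*exp(-3*t), t*exp(-3*t)]
  [-t*exp(-3*t), -t*exp(-3*t) + exp(-3*t), -t*exp(-3*t)]
  [0, 0, exp(-3*t)]

Strategy: write A = P · J · P⁻¹ where J is a Jordan canonical form, so e^{tA} = P · e^{tJ} · P⁻¹, and e^{tJ} can be computed block-by-block.

A has Jordan form
J =
  [-3,  1,  0]
  [ 0, -3,  0]
  [ 0,  0, -3]
(up to reordering of blocks).

Per-block formulas:
  For a 2×2 Jordan block J_2(-3): exp(t · J_2(-3)) = e^(-3t)·(I + t·N), where N is the 2×2 nilpotent shift.
  For a 1×1 block at λ = -3: exp(t · [-3]) = [e^(-3t)].

After assembling e^{tJ} and conjugating by P, we get:

e^{tA} =
  [t*exp(-3*t) + exp(-3*t), t*exp(-3*t), t*exp(-3*t)]
  [-t*exp(-3*t), -t*exp(-3*t) + exp(-3*t), -t*exp(-3*t)]
  [0, 0, exp(-3*t)]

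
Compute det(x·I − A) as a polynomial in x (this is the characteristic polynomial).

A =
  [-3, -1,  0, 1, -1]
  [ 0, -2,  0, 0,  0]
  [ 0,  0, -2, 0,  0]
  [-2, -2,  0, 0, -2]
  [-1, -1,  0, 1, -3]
x^5 + 10*x^4 + 40*x^3 + 80*x^2 + 80*x + 32

Expanding det(x·I − A) (e.g. by cofactor expansion or by noting that A is similar to its Jordan form J, which has the same characteristic polynomial as A) gives
  χ_A(x) = x^5 + 10*x^4 + 40*x^3 + 80*x^2 + 80*x + 32
which factors as (x + 2)^5. The eigenvalues (with algebraic multiplicities) are λ = -2 with multiplicity 5.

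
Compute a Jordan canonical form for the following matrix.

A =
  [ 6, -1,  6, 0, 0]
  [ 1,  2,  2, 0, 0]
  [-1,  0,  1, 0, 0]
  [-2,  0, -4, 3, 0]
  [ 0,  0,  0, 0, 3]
J_3(3) ⊕ J_1(3) ⊕ J_1(3)

The characteristic polynomial is
  det(x·I − A) = x^5 - 15*x^4 + 90*x^3 - 270*x^2 + 405*x - 243 = (x - 3)^5

Eigenvalues and multiplicities (the geometric multiplicity of λ is n − rank(A − λI), which equals the number of Jordan blocks for λ):
  λ = 3: algebraic multiplicity = 5, geometric multiplicity = 3

Determining the block sizes for each eigenvalue:
  λ = 3: with am = 5 and gm = 3, the partition is not yet determined (e.g. several partitions of 5 into 3 parts exist). Let N = A − (3)·I. Computing rank(N^1) = 2, rank(N^2) = 1, rank(N^3) = 0; the number of blocks of size ≥ j is rank(N^{j−1}) − rank(N^j), giving [3, 1, 1]. So we have 1 block(s) of size 3, 2 block(s) of size 1 → block sizes [3, 1, 1]

Assembling the blocks gives a Jordan form
J =
  [3, 1, 0, 0, 0]
  [0, 3, 1, 0, 0]
  [0, 0, 3, 0, 0]
  [0, 0, 0, 3, 0]
  [0, 0, 0, 0, 3]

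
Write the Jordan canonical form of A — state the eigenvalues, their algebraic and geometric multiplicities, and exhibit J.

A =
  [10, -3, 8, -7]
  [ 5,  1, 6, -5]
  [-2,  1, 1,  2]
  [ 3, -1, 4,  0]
J_3(3) ⊕ J_1(3)

The characteristic polynomial is
  det(x·I − A) = x^4 - 12*x^3 + 54*x^2 - 108*x + 81 = (x - 3)^4

Eigenvalues and multiplicities (the geometric multiplicity of λ is n − rank(A − λI), which equals the number of Jordan blocks for λ):
  λ = 3: algebraic multiplicity = 4, geometric multiplicity = 2

Determining the block sizes for each eigenvalue:
  λ = 3: with am = 4 and gm = 2, the partition is not yet determined (e.g. several partitions of 4 into 2 parts exist). Let N = A − (3)·I. Computing rank(N^1) = 2, rank(N^2) = 1, rank(N^3) = 0; the number of blocks of size ≥ j is rank(N^{j−1}) − rank(N^j), giving [2, 1, 1]. So we have 1 block(s) of size 3, 1 block(s) of size 1 → block sizes [3, 1]

Assembling the blocks gives a Jordan form
J =
  [3, 1, 0, 0]
  [0, 3, 1, 0]
  [0, 0, 3, 0]
  [0, 0, 0, 3]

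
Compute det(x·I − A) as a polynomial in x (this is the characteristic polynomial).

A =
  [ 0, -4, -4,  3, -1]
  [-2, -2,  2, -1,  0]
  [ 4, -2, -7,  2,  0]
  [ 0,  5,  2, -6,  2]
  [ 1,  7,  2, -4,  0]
x^5 + 15*x^4 + 90*x^3 + 270*x^2 + 405*x + 243

Expanding det(x·I − A) (e.g. by cofactor expansion or by noting that A is similar to its Jordan form J, which has the same characteristic polynomial as A) gives
  χ_A(x) = x^5 + 15*x^4 + 90*x^3 + 270*x^2 + 405*x + 243
which factors as (x + 3)^5. The eigenvalues (with algebraic multiplicities) are λ = -3 with multiplicity 5.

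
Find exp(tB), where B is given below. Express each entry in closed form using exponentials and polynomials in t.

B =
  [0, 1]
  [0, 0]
e^{tB} =
  [1, t]
  [0, 1]

Strategy: write B = P · J · P⁻¹ where J is a Jordan canonical form, so e^{tB} = P · e^{tJ} · P⁻¹, and e^{tJ} can be computed block-by-block.

B has Jordan form
J =
  [0, 1]
  [0, 0]
(up to reordering of blocks).

Per-block formulas:
  For a 2×2 Jordan block J_2(0): exp(t · J_2(0)) = e^(0t)·(I + t·N), where N is the 2×2 nilpotent shift.

After assembling e^{tJ} and conjugating by P, we get:

e^{tB} =
  [1, t]
  [0, 1]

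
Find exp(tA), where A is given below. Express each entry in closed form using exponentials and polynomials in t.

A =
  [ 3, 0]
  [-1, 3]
e^{tA} =
  [exp(3*t), 0]
  [-t*exp(3*t), exp(3*t)]

Strategy: write A = P · J · P⁻¹ where J is a Jordan canonical form, so e^{tA} = P · e^{tJ} · P⁻¹, and e^{tJ} can be computed block-by-block.

A has Jordan form
J =
  [3, 1]
  [0, 3]
(up to reordering of blocks).

Per-block formulas:
  For a 2×2 Jordan block J_2(3): exp(t · J_2(3)) = e^(3t)·(I + t·N), where N is the 2×2 nilpotent shift.

After assembling e^{tJ} and conjugating by P, we get:

e^{tA} =
  [exp(3*t), 0]
  [-t*exp(3*t), exp(3*t)]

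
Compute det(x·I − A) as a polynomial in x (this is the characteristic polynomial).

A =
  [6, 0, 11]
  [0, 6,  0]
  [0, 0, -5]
x^3 - 7*x^2 - 24*x + 180

Expanding det(x·I − A) (e.g. by cofactor expansion or by noting that A is similar to its Jordan form J, which has the same characteristic polynomial as A) gives
  χ_A(x) = x^3 - 7*x^2 - 24*x + 180
which factors as (x - 6)^2*(x + 5). The eigenvalues (with algebraic multiplicities) are λ = -5 with multiplicity 1, λ = 6 with multiplicity 2.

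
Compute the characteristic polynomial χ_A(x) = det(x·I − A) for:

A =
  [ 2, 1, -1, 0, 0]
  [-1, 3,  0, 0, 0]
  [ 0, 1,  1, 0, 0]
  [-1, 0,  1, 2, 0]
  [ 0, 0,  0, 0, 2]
x^5 - 10*x^4 + 40*x^3 - 80*x^2 + 80*x - 32

Expanding det(x·I − A) (e.g. by cofactor expansion or by noting that A is similar to its Jordan form J, which has the same characteristic polynomial as A) gives
  χ_A(x) = x^5 - 10*x^4 + 40*x^3 - 80*x^2 + 80*x - 32
which factors as (x - 2)^5. The eigenvalues (with algebraic multiplicities) are λ = 2 with multiplicity 5.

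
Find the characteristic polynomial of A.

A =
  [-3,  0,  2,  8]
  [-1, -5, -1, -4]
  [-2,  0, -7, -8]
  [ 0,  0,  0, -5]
x^4 + 20*x^3 + 150*x^2 + 500*x + 625

Expanding det(x·I − A) (e.g. by cofactor expansion or by noting that A is similar to its Jordan form J, which has the same characteristic polynomial as A) gives
  χ_A(x) = x^4 + 20*x^3 + 150*x^2 + 500*x + 625
which factors as (x + 5)^4. The eigenvalues (with algebraic multiplicities) are λ = -5 with multiplicity 4.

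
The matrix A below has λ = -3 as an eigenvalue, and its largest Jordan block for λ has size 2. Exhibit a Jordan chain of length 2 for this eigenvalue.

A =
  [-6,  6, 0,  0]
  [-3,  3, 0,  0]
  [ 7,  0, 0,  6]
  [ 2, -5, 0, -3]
A Jordan chain for λ = -3 of length 2:
v_1 = (0, 0, 2, -1)ᵀ
v_2 = (2, 1, -4, 0)ᵀ

Let N = A − (-3)·I. We want v_2 with N^2 v_2 = 0 but N^1 v_2 ≠ 0; then v_{j-1} := N · v_j for j = 2, …, 2.

Pick v_2 = (2, 1, -4, 0)ᵀ.
Then v_1 = N · v_2 = (0, 0, 2, -1)ᵀ.

Sanity check: (A − (-3)·I) v_1 = (0, 0, 0, 0)ᵀ = 0. ✓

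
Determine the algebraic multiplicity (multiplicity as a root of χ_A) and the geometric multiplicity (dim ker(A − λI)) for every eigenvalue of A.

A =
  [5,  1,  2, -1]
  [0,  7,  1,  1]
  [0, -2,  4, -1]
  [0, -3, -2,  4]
λ = 5: alg = 4, geom = 2

Step 1 — factor the characteristic polynomial to read off the algebraic multiplicities:
  χ_A(x) = (x - 5)^4

Step 2 — compute geometric multiplicities via the rank-nullity identity g(λ) = n − rank(A − λI):
  rank(A − (5)·I) = 2, so dim ker(A − (5)·I) = n − 2 = 2

Summary:
  λ = 5: algebraic multiplicity = 4, geometric multiplicity = 2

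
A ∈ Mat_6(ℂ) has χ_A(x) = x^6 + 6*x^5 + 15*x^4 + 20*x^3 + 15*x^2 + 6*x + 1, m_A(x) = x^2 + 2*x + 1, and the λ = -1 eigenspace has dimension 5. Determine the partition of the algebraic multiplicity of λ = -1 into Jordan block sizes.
Block sizes for λ = -1: [2, 1, 1, 1, 1]

Step 1 — from the characteristic polynomial, algebraic multiplicity of λ = -1 is 6. From dim ker(A − (-1)·I) = 5, there are exactly 5 Jordan blocks for λ = -1.
Step 2 — from the minimal polynomial, the factor (x + 1)^2 tells us the largest block for λ = -1 has size 2.
Step 3 — with total size 6, 5 blocks, and largest block 2, the block sizes (in nonincreasing order) are [2, 1, 1, 1, 1].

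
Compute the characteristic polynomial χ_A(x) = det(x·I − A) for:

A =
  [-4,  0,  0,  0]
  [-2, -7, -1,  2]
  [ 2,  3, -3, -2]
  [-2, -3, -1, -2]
x^4 + 16*x^3 + 96*x^2 + 256*x + 256

Expanding det(x·I − A) (e.g. by cofactor expansion or by noting that A is similar to its Jordan form J, which has the same characteristic polynomial as A) gives
  χ_A(x) = x^4 + 16*x^3 + 96*x^2 + 256*x + 256
which factors as (x + 4)^4. The eigenvalues (with algebraic multiplicities) are λ = -4 with multiplicity 4.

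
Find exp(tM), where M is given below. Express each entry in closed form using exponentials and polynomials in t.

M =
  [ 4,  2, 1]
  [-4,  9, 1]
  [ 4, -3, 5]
e^{tM} =
  [-2*t*exp(6*t) + exp(6*t), -t^2*exp(6*t)/2 + 2*t*exp(6*t), -t^2*exp(6*t)/2 + t*exp(6*t)]
  [-4*t*exp(6*t), -t^2*exp(6*t) + 3*t*exp(6*t) + exp(6*t), -t^2*exp(6*t) + t*exp(6*t)]
  [4*t*exp(6*t), t^2*exp(6*t) - 3*t*exp(6*t), t^2*exp(6*t) - t*exp(6*t) + exp(6*t)]

Strategy: write M = P · J · P⁻¹ where J is a Jordan canonical form, so e^{tM} = P · e^{tJ} · P⁻¹, and e^{tJ} can be computed block-by-block.

M has Jordan form
J =
  [6, 1, 0]
  [0, 6, 1]
  [0, 0, 6]
(up to reordering of blocks).

Per-block formulas:
  For a 3×3 Jordan block J_3(6): exp(t · J_3(6)) = e^(6t)·(I + t·N + (t^2/2)·N^2), where N is the 3×3 nilpotent shift.

After assembling e^{tJ} and conjugating by P, we get:

e^{tM} =
  [-2*t*exp(6*t) + exp(6*t), -t^2*exp(6*t)/2 + 2*t*exp(6*t), -t^2*exp(6*t)/2 + t*exp(6*t)]
  [-4*t*exp(6*t), -t^2*exp(6*t) + 3*t*exp(6*t) + exp(6*t), -t^2*exp(6*t) + t*exp(6*t)]
  [4*t*exp(6*t), t^2*exp(6*t) - 3*t*exp(6*t), t^2*exp(6*t) - t*exp(6*t) + exp(6*t)]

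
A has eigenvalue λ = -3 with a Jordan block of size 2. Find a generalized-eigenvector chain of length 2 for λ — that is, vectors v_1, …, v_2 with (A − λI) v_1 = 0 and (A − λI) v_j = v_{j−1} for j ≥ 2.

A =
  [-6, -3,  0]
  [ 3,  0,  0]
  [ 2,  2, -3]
A Jordan chain for λ = -3 of length 2:
v_1 = (-3, 3, 2)ᵀ
v_2 = (1, 0, 0)ᵀ

Let N = A − (-3)·I. We want v_2 with N^2 v_2 = 0 but N^1 v_2 ≠ 0; then v_{j-1} := N · v_j for j = 2, …, 2.

Pick v_2 = (1, 0, 0)ᵀ.
Then v_1 = N · v_2 = (-3, 3, 2)ᵀ.

Sanity check: (A − (-3)·I) v_1 = (0, 0, 0)ᵀ = 0. ✓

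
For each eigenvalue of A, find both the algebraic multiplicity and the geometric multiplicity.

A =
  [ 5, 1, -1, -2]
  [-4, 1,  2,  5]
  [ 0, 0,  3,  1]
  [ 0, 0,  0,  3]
λ = 3: alg = 4, geom = 2

Step 1 — factor the characteristic polynomial to read off the algebraic multiplicities:
  χ_A(x) = (x - 3)^4

Step 2 — compute geometric multiplicities via the rank-nullity identity g(λ) = n − rank(A − λI):
  rank(A − (3)·I) = 2, so dim ker(A − (3)·I) = n − 2 = 2

Summary:
  λ = 3: algebraic multiplicity = 4, geometric multiplicity = 2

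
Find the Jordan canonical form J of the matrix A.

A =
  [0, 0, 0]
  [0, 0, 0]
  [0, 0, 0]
J_1(0) ⊕ J_1(0) ⊕ J_1(0)

The characteristic polynomial is
  det(x·I − A) = x^3

Eigenvalues and multiplicities (the geometric multiplicity of λ is n − rank(A − λI), which equals the number of Jordan blocks for λ):
  λ = 0: algebraic multiplicity = 3, geometric multiplicity = 3

Determining the block sizes for each eigenvalue:
  λ = 0: gm = am = 3, so every block has size 1 → block sizes [1, 1, 1]

Assembling the blocks gives a Jordan form
J =
  [0, 0, 0]
  [0, 0, 0]
  [0, 0, 0]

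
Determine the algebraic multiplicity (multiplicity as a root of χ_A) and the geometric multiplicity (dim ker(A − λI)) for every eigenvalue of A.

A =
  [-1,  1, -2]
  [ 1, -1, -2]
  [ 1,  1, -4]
λ = -2: alg = 3, geom = 2

Step 1 — factor the characteristic polynomial to read off the algebraic multiplicities:
  χ_A(x) = (x + 2)^3

Step 2 — compute geometric multiplicities via the rank-nullity identity g(λ) = n − rank(A − λI):
  rank(A − (-2)·I) = 1, so dim ker(A − (-2)·I) = n − 1 = 2

Summary:
  λ = -2: algebraic multiplicity = 3, geometric multiplicity = 2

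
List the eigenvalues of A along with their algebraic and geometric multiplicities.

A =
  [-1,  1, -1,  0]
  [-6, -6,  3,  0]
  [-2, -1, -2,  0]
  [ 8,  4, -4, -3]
λ = -3: alg = 4, geom = 3

Step 1 — factor the characteristic polynomial to read off the algebraic multiplicities:
  χ_A(x) = (x + 3)^4

Step 2 — compute geometric multiplicities via the rank-nullity identity g(λ) = n − rank(A − λI):
  rank(A − (-3)·I) = 1, so dim ker(A − (-3)·I) = n − 1 = 3

Summary:
  λ = -3: algebraic multiplicity = 4, geometric multiplicity = 3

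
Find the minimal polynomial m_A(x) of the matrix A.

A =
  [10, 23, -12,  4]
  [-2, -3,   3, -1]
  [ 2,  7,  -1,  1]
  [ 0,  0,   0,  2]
x^3 - 6*x^2 + 12*x - 8

The characteristic polynomial is χ_A(x) = (x - 2)^4, so the eigenvalues are known. The minimal polynomial is
  m_A(x) = Π_λ (x − λ)^{k_λ}
where k_λ is the size of the *largest* Jordan block for λ (equivalently, the smallest k with (A − λI)^k v = 0 for every generalised eigenvector v of λ).

  λ = 2: largest Jordan block has size 3, contributing (x − 2)^3

So m_A(x) = (x - 2)^3 = x^3 - 6*x^2 + 12*x - 8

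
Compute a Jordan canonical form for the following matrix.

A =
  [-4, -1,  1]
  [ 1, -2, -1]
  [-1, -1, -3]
J_3(-3)

The characteristic polynomial is
  det(x·I − A) = x^3 + 9*x^2 + 27*x + 27 = (x + 3)^3

Eigenvalues and multiplicities (the geometric multiplicity of λ is n − rank(A − λI), which equals the number of Jordan blocks for λ):
  λ = -3: algebraic multiplicity = 3, geometric multiplicity = 1

Determining the block sizes for each eigenvalue:
  λ = -3: one block (gm = 1), so the single block has size am = 3 → block sizes [3]

Assembling the blocks gives a Jordan form
J =
  [-3,  1,  0]
  [ 0, -3,  1]
  [ 0,  0, -3]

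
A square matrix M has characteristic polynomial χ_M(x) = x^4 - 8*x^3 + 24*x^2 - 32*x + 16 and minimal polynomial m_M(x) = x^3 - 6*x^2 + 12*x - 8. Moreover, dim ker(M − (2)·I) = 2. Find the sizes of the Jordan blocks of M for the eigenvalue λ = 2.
Block sizes for λ = 2: [3, 1]

Step 1 — from the characteristic polynomial, algebraic multiplicity of λ = 2 is 4. From dim ker(M − (2)·I) = 2, there are exactly 2 Jordan blocks for λ = 2.
Step 2 — from the minimal polynomial, the factor (x − 2)^3 tells us the largest block for λ = 2 has size 3.
Step 3 — with total size 4, 2 blocks, and largest block 3, the block sizes (in nonincreasing order) are [3, 1].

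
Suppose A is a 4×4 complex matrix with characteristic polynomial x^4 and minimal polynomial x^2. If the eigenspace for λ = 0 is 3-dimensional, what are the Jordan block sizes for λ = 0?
Block sizes for λ = 0: [2, 1, 1]

Step 1 — from the characteristic polynomial, algebraic multiplicity of λ = 0 is 4. From dim ker(A − (0)·I) = 3, there are exactly 3 Jordan blocks for λ = 0.
Step 2 — from the minimal polynomial, the factor (x − 0)^2 tells us the largest block for λ = 0 has size 2.
Step 3 — with total size 4, 3 blocks, and largest block 2, the block sizes (in nonincreasing order) are [2, 1, 1].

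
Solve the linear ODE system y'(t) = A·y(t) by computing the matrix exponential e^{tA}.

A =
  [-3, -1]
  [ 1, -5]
e^{tA} =
  [t*exp(-4*t) + exp(-4*t), -t*exp(-4*t)]
  [t*exp(-4*t), -t*exp(-4*t) + exp(-4*t)]

Strategy: write A = P · J · P⁻¹ where J is a Jordan canonical form, so e^{tA} = P · e^{tJ} · P⁻¹, and e^{tJ} can be computed block-by-block.

A has Jordan form
J =
  [-4,  1]
  [ 0, -4]
(up to reordering of blocks).

Per-block formulas:
  For a 2×2 Jordan block J_2(-4): exp(t · J_2(-4)) = e^(-4t)·(I + t·N), where N is the 2×2 nilpotent shift.

After assembling e^{tJ} and conjugating by P, we get:

e^{tA} =
  [t*exp(-4*t) + exp(-4*t), -t*exp(-4*t)]
  [t*exp(-4*t), -t*exp(-4*t) + exp(-4*t)]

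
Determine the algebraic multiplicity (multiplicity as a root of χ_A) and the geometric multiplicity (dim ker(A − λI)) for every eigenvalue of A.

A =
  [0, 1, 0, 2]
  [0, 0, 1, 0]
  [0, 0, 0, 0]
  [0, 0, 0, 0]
λ = 0: alg = 4, geom = 2

Step 1 — factor the characteristic polynomial to read off the algebraic multiplicities:
  χ_A(x) = x^4

Step 2 — compute geometric multiplicities via the rank-nullity identity g(λ) = n − rank(A − λI):
  rank(A − (0)·I) = 2, so dim ker(A − (0)·I) = n − 2 = 2

Summary:
  λ = 0: algebraic multiplicity = 4, geometric multiplicity = 2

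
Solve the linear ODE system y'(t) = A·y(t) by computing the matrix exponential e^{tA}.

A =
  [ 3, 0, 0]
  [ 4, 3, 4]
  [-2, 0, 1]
e^{tA} =
  [exp(3*t), 0, 0]
  [2*exp(3*t) - 2*exp(t), exp(3*t), 2*exp(3*t) - 2*exp(t)]
  [-exp(3*t) + exp(t), 0, exp(t)]

Strategy: write A = P · J · P⁻¹ where J is a Jordan canonical form, so e^{tA} = P · e^{tJ} · P⁻¹, and e^{tJ} can be computed block-by-block.

A has Jordan form
J =
  [1, 0, 0]
  [0, 3, 0]
  [0, 0, 3]
(up to reordering of blocks).

Per-block formulas:
  For a 1×1 block at λ = 1: exp(t · [1]) = [e^(1t)].
  For a 1×1 block at λ = 3: exp(t · [3]) = [e^(3t)].

After assembling e^{tJ} and conjugating by P, we get:

e^{tA} =
  [exp(3*t), 0, 0]
  [2*exp(3*t) - 2*exp(t), exp(3*t), 2*exp(3*t) - 2*exp(t)]
  [-exp(3*t) + exp(t), 0, exp(t)]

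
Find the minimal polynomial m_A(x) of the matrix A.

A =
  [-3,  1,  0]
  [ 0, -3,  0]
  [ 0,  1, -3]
x^2 + 6*x + 9

The characteristic polynomial is χ_A(x) = (x + 3)^3, so the eigenvalues are known. The minimal polynomial is
  m_A(x) = Π_λ (x − λ)^{k_λ}
where k_λ is the size of the *largest* Jordan block for λ (equivalently, the smallest k with (A − λI)^k v = 0 for every generalised eigenvector v of λ).

  λ = -3: largest Jordan block has size 2, contributing (x + 3)^2

So m_A(x) = (x + 3)^2 = x^2 + 6*x + 9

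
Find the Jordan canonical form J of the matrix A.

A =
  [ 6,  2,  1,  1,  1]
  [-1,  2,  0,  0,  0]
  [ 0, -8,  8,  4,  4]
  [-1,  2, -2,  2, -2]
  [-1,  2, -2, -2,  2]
J_3(4) ⊕ J_1(4) ⊕ J_1(4)

The characteristic polynomial is
  det(x·I − A) = x^5 - 20*x^4 + 160*x^3 - 640*x^2 + 1280*x - 1024 = (x - 4)^5

Eigenvalues and multiplicities (the geometric multiplicity of λ is n − rank(A − λI), which equals the number of Jordan blocks for λ):
  λ = 4: algebraic multiplicity = 5, geometric multiplicity = 3

Determining the block sizes for each eigenvalue:
  λ = 4: with am = 5 and gm = 3, the partition is not yet determined (e.g. several partitions of 5 into 3 parts exist). Let N = A − (4)·I. Computing rank(N^1) = 2, rank(N^2) = 1, rank(N^3) = 0; the number of blocks of size ≥ j is rank(N^{j−1}) − rank(N^j), giving [3, 1, 1]. So we have 1 block(s) of size 3, 2 block(s) of size 1 → block sizes [3, 1, 1]

Assembling the blocks gives a Jordan form
J =
  [4, 1, 0, 0, 0]
  [0, 4, 1, 0, 0]
  [0, 0, 4, 0, 0]
  [0, 0, 0, 4, 0]
  [0, 0, 0, 0, 4]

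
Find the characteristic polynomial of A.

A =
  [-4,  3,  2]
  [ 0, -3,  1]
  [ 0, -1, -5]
x^3 + 12*x^2 + 48*x + 64

Expanding det(x·I − A) (e.g. by cofactor expansion or by noting that A is similar to its Jordan form J, which has the same characteristic polynomial as A) gives
  χ_A(x) = x^3 + 12*x^2 + 48*x + 64
which factors as (x + 4)^3. The eigenvalues (with algebraic multiplicities) are λ = -4 with multiplicity 3.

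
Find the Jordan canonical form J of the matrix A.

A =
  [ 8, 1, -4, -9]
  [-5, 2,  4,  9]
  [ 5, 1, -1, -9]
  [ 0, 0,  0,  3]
J_2(3) ⊕ J_1(3) ⊕ J_1(3)

The characteristic polynomial is
  det(x·I − A) = x^4 - 12*x^3 + 54*x^2 - 108*x + 81 = (x - 3)^4

Eigenvalues and multiplicities (the geometric multiplicity of λ is n − rank(A − λI), which equals the number of Jordan blocks for λ):
  λ = 3: algebraic multiplicity = 4, geometric multiplicity = 3

Determining the block sizes for each eigenvalue:
  λ = 3: 3 blocks summing to 4 forces exactly one block of size 2 and the rest size 1 → block sizes [2, 1, 1]

Assembling the blocks gives a Jordan form
J =
  [3, 1, 0, 0]
  [0, 3, 0, 0]
  [0, 0, 3, 0]
  [0, 0, 0, 3]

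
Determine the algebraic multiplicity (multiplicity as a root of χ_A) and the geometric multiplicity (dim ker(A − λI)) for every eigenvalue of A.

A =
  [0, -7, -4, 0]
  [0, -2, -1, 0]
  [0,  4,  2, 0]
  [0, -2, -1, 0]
λ = 0: alg = 4, geom = 2

Step 1 — factor the characteristic polynomial to read off the algebraic multiplicities:
  χ_A(x) = x^4

Step 2 — compute geometric multiplicities via the rank-nullity identity g(λ) = n − rank(A − λI):
  rank(A − (0)·I) = 2, so dim ker(A − (0)·I) = n − 2 = 2

Summary:
  λ = 0: algebraic multiplicity = 4, geometric multiplicity = 2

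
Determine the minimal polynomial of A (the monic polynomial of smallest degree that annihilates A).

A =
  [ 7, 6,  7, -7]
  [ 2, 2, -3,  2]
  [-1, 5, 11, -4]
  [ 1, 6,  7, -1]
x^4 - 19*x^3 + 126*x^2 - 324*x + 216

The characteristic polynomial is χ_A(x) = (x - 6)^3*(x - 1), so the eigenvalues are known. The minimal polynomial is
  m_A(x) = Π_λ (x − λ)^{k_λ}
where k_λ is the size of the *largest* Jordan block for λ (equivalently, the smallest k with (A − λI)^k v = 0 for every generalised eigenvector v of λ).

  λ = 1: largest Jordan block has size 1, contributing (x − 1)
  λ = 6: largest Jordan block has size 3, contributing (x − 6)^3

So m_A(x) = (x - 6)^3*(x - 1) = x^4 - 19*x^3 + 126*x^2 - 324*x + 216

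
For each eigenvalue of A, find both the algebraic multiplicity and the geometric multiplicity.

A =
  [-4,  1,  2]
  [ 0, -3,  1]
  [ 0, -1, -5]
λ = -4: alg = 3, geom = 1

Step 1 — factor the characteristic polynomial to read off the algebraic multiplicities:
  χ_A(x) = (x + 4)^3

Step 2 — compute geometric multiplicities via the rank-nullity identity g(λ) = n − rank(A − λI):
  rank(A − (-4)·I) = 2, so dim ker(A − (-4)·I) = n − 2 = 1

Summary:
  λ = -4: algebraic multiplicity = 3, geometric multiplicity = 1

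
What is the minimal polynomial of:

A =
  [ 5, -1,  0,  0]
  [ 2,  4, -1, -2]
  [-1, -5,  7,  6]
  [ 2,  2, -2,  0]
x^3 - 12*x^2 + 48*x - 64

The characteristic polynomial is χ_A(x) = (x - 4)^4, so the eigenvalues are known. The minimal polynomial is
  m_A(x) = Π_λ (x − λ)^{k_λ}
where k_λ is the size of the *largest* Jordan block for λ (equivalently, the smallest k with (A − λI)^k v = 0 for every generalised eigenvector v of λ).

  λ = 4: largest Jordan block has size 3, contributing (x − 4)^3

So m_A(x) = (x - 4)^3 = x^3 - 12*x^2 + 48*x - 64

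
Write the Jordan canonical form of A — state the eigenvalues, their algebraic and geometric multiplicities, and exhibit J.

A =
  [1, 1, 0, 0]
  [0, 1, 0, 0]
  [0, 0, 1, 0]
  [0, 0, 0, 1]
J_2(1) ⊕ J_1(1) ⊕ J_1(1)

The characteristic polynomial is
  det(x·I − A) = x^4 - 4*x^3 + 6*x^2 - 4*x + 1 = (x - 1)^4

Eigenvalues and multiplicities (the geometric multiplicity of λ is n − rank(A − λI), which equals the number of Jordan blocks for λ):
  λ = 1: algebraic multiplicity = 4, geometric multiplicity = 3

Determining the block sizes for each eigenvalue:
  λ = 1: 3 blocks summing to 4 forces exactly one block of size 2 and the rest size 1 → block sizes [2, 1, 1]

Assembling the blocks gives a Jordan form
J =
  [1, 1, 0, 0]
  [0, 1, 0, 0]
  [0, 0, 1, 0]
  [0, 0, 0, 1]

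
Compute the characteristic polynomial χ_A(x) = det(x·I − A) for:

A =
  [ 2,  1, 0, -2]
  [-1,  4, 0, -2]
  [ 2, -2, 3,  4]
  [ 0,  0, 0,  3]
x^4 - 12*x^3 + 54*x^2 - 108*x + 81

Expanding det(x·I − A) (e.g. by cofactor expansion or by noting that A is similar to its Jordan form J, which has the same characteristic polynomial as A) gives
  χ_A(x) = x^4 - 12*x^3 + 54*x^2 - 108*x + 81
which factors as (x - 3)^4. The eigenvalues (with algebraic multiplicities) are λ = 3 with multiplicity 4.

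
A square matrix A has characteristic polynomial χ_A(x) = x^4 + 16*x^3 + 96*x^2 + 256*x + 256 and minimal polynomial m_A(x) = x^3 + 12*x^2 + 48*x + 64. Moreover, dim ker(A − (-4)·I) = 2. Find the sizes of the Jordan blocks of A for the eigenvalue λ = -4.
Block sizes for λ = -4: [3, 1]

Step 1 — from the characteristic polynomial, algebraic multiplicity of λ = -4 is 4. From dim ker(A − (-4)·I) = 2, there are exactly 2 Jordan blocks for λ = -4.
Step 2 — from the minimal polynomial, the factor (x + 4)^3 tells us the largest block for λ = -4 has size 3.
Step 3 — with total size 4, 2 blocks, and largest block 3, the block sizes (in nonincreasing order) are [3, 1].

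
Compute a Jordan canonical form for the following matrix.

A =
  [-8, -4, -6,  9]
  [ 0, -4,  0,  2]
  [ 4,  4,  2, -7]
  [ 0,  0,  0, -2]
J_1(-4) ⊕ J_1(-4) ⊕ J_2(-2)

The characteristic polynomial is
  det(x·I − A) = x^4 + 12*x^3 + 52*x^2 + 96*x + 64 = (x + 2)^2*(x + 4)^2

Eigenvalues and multiplicities (the geometric multiplicity of λ is n − rank(A − λI), which equals the number of Jordan blocks for λ):
  λ = -4: algebraic multiplicity = 2, geometric multiplicity = 2
  λ = -2: algebraic multiplicity = 2, geometric multiplicity = 1

Determining the block sizes for each eigenvalue:
  λ = -4: gm = am = 2, so every block has size 1 → block sizes [1, 1]
  λ = -2: one block (gm = 1), so the single block has size am = 2 → block sizes [2]

Assembling the blocks gives a Jordan form
J =
  [-4,  0,  0,  0]
  [ 0, -4,  0,  0]
  [ 0,  0, -2,  1]
  [ 0,  0,  0, -2]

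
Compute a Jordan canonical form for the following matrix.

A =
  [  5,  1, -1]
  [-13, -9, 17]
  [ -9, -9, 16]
J_3(4)

The characteristic polynomial is
  det(x·I − A) = x^3 - 12*x^2 + 48*x - 64 = (x - 4)^3

Eigenvalues and multiplicities (the geometric multiplicity of λ is n − rank(A − λI), which equals the number of Jordan blocks for λ):
  λ = 4: algebraic multiplicity = 3, geometric multiplicity = 1

Determining the block sizes for each eigenvalue:
  λ = 4: one block (gm = 1), so the single block has size am = 3 → block sizes [3]

Assembling the blocks gives a Jordan form
J =
  [4, 1, 0]
  [0, 4, 1]
  [0, 0, 4]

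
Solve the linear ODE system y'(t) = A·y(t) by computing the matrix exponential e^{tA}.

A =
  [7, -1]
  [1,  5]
e^{tA} =
  [t*exp(6*t) + exp(6*t), -t*exp(6*t)]
  [t*exp(6*t), -t*exp(6*t) + exp(6*t)]

Strategy: write A = P · J · P⁻¹ where J is a Jordan canonical form, so e^{tA} = P · e^{tJ} · P⁻¹, and e^{tJ} can be computed block-by-block.

A has Jordan form
J =
  [6, 1]
  [0, 6]
(up to reordering of blocks).

Per-block formulas:
  For a 2×2 Jordan block J_2(6): exp(t · J_2(6)) = e^(6t)·(I + t·N), where N is the 2×2 nilpotent shift.

After assembling e^{tJ} and conjugating by P, we get:

e^{tA} =
  [t*exp(6*t) + exp(6*t), -t*exp(6*t)]
  [t*exp(6*t), -t*exp(6*t) + exp(6*t)]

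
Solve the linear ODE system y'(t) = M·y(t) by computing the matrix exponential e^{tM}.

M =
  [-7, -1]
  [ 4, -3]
e^{tM} =
  [-2*t*exp(-5*t) + exp(-5*t), -t*exp(-5*t)]
  [4*t*exp(-5*t), 2*t*exp(-5*t) + exp(-5*t)]

Strategy: write M = P · J · P⁻¹ where J is a Jordan canonical form, so e^{tM} = P · e^{tJ} · P⁻¹, and e^{tJ} can be computed block-by-block.

M has Jordan form
J =
  [-5,  1]
  [ 0, -5]
(up to reordering of blocks).

Per-block formulas:
  For a 2×2 Jordan block J_2(-5): exp(t · J_2(-5)) = e^(-5t)·(I + t·N), where N is the 2×2 nilpotent shift.

After assembling e^{tJ} and conjugating by P, we get:

e^{tM} =
  [-2*t*exp(-5*t) + exp(-5*t), -t*exp(-5*t)]
  [4*t*exp(-5*t), 2*t*exp(-5*t) + exp(-5*t)]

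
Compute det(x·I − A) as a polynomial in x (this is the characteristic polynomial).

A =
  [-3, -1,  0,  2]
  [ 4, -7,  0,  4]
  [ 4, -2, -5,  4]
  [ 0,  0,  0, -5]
x^4 + 20*x^3 + 150*x^2 + 500*x + 625

Expanding det(x·I − A) (e.g. by cofactor expansion or by noting that A is similar to its Jordan form J, which has the same characteristic polynomial as A) gives
  χ_A(x) = x^4 + 20*x^3 + 150*x^2 + 500*x + 625
which factors as (x + 5)^4. The eigenvalues (with algebraic multiplicities) are λ = -5 with multiplicity 4.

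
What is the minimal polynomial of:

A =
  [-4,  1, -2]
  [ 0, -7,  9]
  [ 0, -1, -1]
x^3 + 12*x^2 + 48*x + 64

The characteristic polynomial is χ_A(x) = (x + 4)^3, so the eigenvalues are known. The minimal polynomial is
  m_A(x) = Π_λ (x − λ)^{k_λ}
where k_λ is the size of the *largest* Jordan block for λ (equivalently, the smallest k with (A − λI)^k v = 0 for every generalised eigenvector v of λ).

  λ = -4: largest Jordan block has size 3, contributing (x + 4)^3

So m_A(x) = (x + 4)^3 = x^3 + 12*x^2 + 48*x + 64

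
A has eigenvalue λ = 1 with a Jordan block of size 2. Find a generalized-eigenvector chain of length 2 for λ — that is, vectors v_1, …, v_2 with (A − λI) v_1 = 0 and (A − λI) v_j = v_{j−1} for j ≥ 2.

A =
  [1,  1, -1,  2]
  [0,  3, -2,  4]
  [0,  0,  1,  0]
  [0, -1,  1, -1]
A Jordan chain for λ = 1 of length 2:
v_1 = (1, 2, 0, -1)ᵀ
v_2 = (0, 1, 0, 0)ᵀ

Let N = A − (1)·I. We want v_2 with N^2 v_2 = 0 but N^1 v_2 ≠ 0; then v_{j-1} := N · v_j for j = 2, …, 2.

Pick v_2 = (0, 1, 0, 0)ᵀ.
Then v_1 = N · v_2 = (1, 2, 0, -1)ᵀ.

Sanity check: (A − (1)·I) v_1 = (0, 0, 0, 0)ᵀ = 0. ✓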